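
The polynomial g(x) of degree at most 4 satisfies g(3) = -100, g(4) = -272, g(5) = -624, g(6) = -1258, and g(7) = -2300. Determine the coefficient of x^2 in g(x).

-5

Write g(x) = ax^4 + bx^3 + cx^2 + dx + e. Substituting each data point gives a linear system:
  81a + 27b + 9c + 3d + e = -100
  256a + 64b + 16c + 4d + e = -272
  625a + 125b + 25c + 5d + e = -624
  1296a + 216b + 36c + 6d + e = -1258
  2401a + 343b + 49c + 7d + e = -2300
Solving the system yields a = -1, b = 1, c = -5, d = 1, e = -4.
So g(x) = -x^4 + x^3 - 5x^2 + x - 4.
The coefficient of x^2 is -5.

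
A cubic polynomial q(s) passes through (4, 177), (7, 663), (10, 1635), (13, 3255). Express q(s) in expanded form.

Write q(s) = as^3 + bs^2 + cs + d. Substituting each data point gives a linear system:
  64a + 16b + 4c + d = 177
  343a + 49b + 7c + d = 663
  1000a + 100b + 10c + d = 1635
  2197a + 169b + 13c + d = 3255
Solving the system yields a = 1, b = 6, c = 3, d = 5.
So q(s) = s^3 + 6s^2 + 3s + 5.
Check: q(7) = 663. ✓

q(s) = s^3 + 6s^2 + 3s + 5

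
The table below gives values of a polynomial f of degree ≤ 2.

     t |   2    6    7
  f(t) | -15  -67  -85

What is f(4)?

Using the Lagrange interpolation formula with nodes 2, 6, 7:
  L_0(t) = (t - 6)(t - 7) / 20
  L_1(t) = (t - 2)(t - 7) / -4
  L_2(t) = (t - 2)(t - 6) / 5
Then f(t) = -15·L_0(t) - 67·L_1(t) - 85·L_2(t).
Expanding and collecting terms gives f(t) = -t² - 5t - 1.
Evaluating at t = 4: f(4) = -37.

-37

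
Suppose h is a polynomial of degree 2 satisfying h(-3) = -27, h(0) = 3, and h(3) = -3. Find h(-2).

Write h(u) = au^2 + bu + c. Substituting each data point gives a linear system:
  9a - 3b + c = -27
  c = 3
  9a + 3b + c = -3
Solving the system yields a = -2, b = 4, c = 3.
So h(u) = -2u² + 4u + 3.
Then h(-2) = -13.

-13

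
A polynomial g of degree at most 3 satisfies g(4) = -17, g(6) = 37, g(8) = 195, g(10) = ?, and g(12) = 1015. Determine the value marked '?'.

The 4 known points determine the degree-3 polynomial uniquely.
Write g(s) = as^3 + bs^2 + cs + d. Substituting each data point gives a linear system:
  64a + 16b + 4c + d = -17
  216a + 36b + 6c + d = 37
  512a + 64b + 8c + d = 195
  1728a + 144b + 12c + d = 1015
Solving the system yields a = 1, b = -5, c = 1, d = -5.
So g(s) = s³ - 5s² + s - 5.
Then g(10) = 505.

505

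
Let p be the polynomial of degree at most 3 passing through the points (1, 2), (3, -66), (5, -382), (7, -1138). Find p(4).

-181

Using the Lagrange interpolation formula with nodes 1, 3, 5, 7:
  L_0(t) = (t - 3)(t - 5)(t - 7) / -48
  L_1(t) = (t - 1)(t - 5)(t - 7) / 16
  L_2(t) = (t - 1)(t - 3)(t - 7) / -16
  L_3(t) = (t - 1)(t - 3)(t - 5) / 48
Then p(t) = 2·L_0(t) - 66·L_1(t) - 382·L_2(t) - 1138·L_3(t).
Expanding and collecting terms gives p(t) = -4t³ + 5t² - 2t + 3.
Evaluating at t = 4: p(4) = -181.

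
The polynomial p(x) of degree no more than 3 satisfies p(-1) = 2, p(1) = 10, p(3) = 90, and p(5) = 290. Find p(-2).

Using the Lagrange interpolation formula with nodes -1, 1, 3, 5:
  L_0(x) = (x - 1)(x - 3)(x - 5) / -48
  L_1(x) = (x + 1)(x - 3)(x - 5) / 16
  L_2(x) = (x + 1)(x - 1)(x - 5) / -16
  L_3(x) = (x + 1)(x - 1)(x - 3) / 48
Then p(x) = 2·L_0(x) + 10·L_1(x) + 90·L_2(x) + 290·L_3(x).
Expanding and collecting terms gives p(x) = x³ + 6x² + 3x.
Evaluating at x = -2: p(-2) = 10.

10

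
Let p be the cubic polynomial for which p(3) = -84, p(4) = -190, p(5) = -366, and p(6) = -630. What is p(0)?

Forward differences of the values at x = 3, 4, 5, 6:
  p  : -84  -190  -366  -630
  Δ  : -106  -176  -264
  Δ^2: -70  -88
  Δ^3: -18
The third differences are constant, confirming degree 3.
Interpolating (Newton forward form) and evaluating at x = 0 gives p(0) = -6.

-6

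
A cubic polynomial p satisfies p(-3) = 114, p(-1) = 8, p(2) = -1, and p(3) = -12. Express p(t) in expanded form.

Write p(t) = at^3 + bt^2 + ct + d. Substituting each data point gives a linear system:
  -27a + 9b - 3c + d = 114
  -a + b - c + d = 8
  8a + 4b + 2c + d = -1
  27a + 9b + 3c + d = -12
Solving the system yields a = -2, b = 6, c = -3, d = -3.
So p(t) = -2t³ + 6t² - 3t - 3.
Check: p(3) = -12. ✓

p(t) = -2t^3 + 6t^2 - 3t - 3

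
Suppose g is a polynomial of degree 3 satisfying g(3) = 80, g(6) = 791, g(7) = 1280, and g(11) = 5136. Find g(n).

Using the Lagrange interpolation formula with nodes 3, 6, 7, 11:
  L_0(n) = (n - 6)(n - 7)(n - 11) / -96
  L_1(n) = (n - 3)(n - 7)(n - 11) / 15
  L_2(n) = (n - 3)(n - 6)(n - 11) / -16
  L_3(n) = (n - 3)(n - 6)(n - 7) / 160
Then g(n) = 80·L_0(n) + 791·L_1(n) + 1280·L_2(n) + 5136·L_3(n).
Expanding and collecting terms gives g(n) = 4n^3 - n^2 - 6n - 1.
Check: g(11) = 5136. ✓

g(n) = 4n^3 - n^2 - 6n - 1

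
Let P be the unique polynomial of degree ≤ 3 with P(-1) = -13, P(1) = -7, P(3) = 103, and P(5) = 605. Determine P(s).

Using the Lagrange interpolation formula with nodes -1, 1, 3, 5:
  L_0(s) = (s - 1)(s - 3)(s - 5) / -48
  L_1(s) = (s + 1)(s - 3)(s - 5) / 16
  L_2(s) = (s + 1)(s - 1)(s - 5) / -16
  L_3(s) = (s + 1)(s - 1)(s - 3) / 48
Then P(s) = -13·L_0(s) - 7·L_1(s) + 103·L_2(s) + 605·L_3(s).
Expanding and collecting terms gives P(s) = 6s³ - 5s² - 3s - 5.
Check: P(1) = -7. ✓

P(s) = 6s^3 - 5s^2 - 3s - 5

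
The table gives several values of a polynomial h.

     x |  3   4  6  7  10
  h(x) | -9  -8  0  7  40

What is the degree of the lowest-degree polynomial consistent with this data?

Divided differences on the nodes 3, 4, 6, 7, 10:
  order 0: -9  -8  0  7  40
  order 1: 1  4  7  11
  order 2: 1  1  1
  order 3: 0  0
  order 4: 0
The order-2 divided differences are all 1 (nonzero) and every higher order vanishes, so the data lies on a polynomial of degree exactly 2.

2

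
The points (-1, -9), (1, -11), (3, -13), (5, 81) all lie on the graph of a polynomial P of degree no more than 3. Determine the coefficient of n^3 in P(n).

2

Write P(n) = an^3 + bn^2 + cn + d. Substituting each data point gives a linear system:
  -a + b - c + d = -9
  a + b + c + d = -11
  27a + 9b + 3c + d = -13
  125a + 25b + 5c + d = 81
Solving the system yields a = 2, b = -6, c = -3, d = -4.
So P(n) = 2n^3 - 6n^2 - 3n - 4.
The leading coefficient is 2.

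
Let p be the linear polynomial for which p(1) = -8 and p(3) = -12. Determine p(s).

p(s) = -2s - 6

Write p(s) = as + b. Substituting each data point gives a linear system:
  a + b = -8
  3a + b = -12
Solving the system yields a = -2, b = -6.
So p(s) = -2s - 6.
Check: p(3) = -12. ✓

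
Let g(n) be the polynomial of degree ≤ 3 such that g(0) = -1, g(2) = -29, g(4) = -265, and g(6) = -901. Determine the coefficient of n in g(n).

Write g(n) = an^3 + bn^2 + cn + d. Substituting each data point gives a linear system:
  d = -1
  8a + 4b + 2c + d = -29
  64a + 16b + 4c + d = -265
  216a + 36b + 6c + d = -901
Solving the system yields a = -4, b = -2, c = 6, d = -1.
So g(n) = -4n^3 - 2n^2 + 6n - 1.
The coefficient of n is 6.

6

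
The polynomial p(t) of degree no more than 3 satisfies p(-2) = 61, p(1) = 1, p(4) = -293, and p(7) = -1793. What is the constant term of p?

-1

Write p(t) = at^3 + bt^2 + ct + d. Substituting each data point gives a linear system:
  -8a + 4b - 2c + d = 61
  a + b + c + d = 1
  64a + 16b + 4c + d = -293
  343a + 49b + 7c + d = -1793
Solving the system yields a = -6, b = 5, c = 3, d = -1.
So p(t) = -6t³ + 5t² + 3t - 1.
The constant term is -1.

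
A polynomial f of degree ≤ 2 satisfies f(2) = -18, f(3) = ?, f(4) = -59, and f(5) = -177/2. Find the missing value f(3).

-71/2

The 3 known points determine the degree-2 polynomial uniquely.
Write f(x) = ax^2 + bx + c. Substituting each data point gives a linear system:
  4a + 2b + c = -18
  16a + 4b + c = -59
  25a + 5b + c = -177/2
Solving the system yields a = -3, b = -5/2, c = -1.
So f(x) = -3x² - (5/2)x - 1.
Then f(3) = -71/2.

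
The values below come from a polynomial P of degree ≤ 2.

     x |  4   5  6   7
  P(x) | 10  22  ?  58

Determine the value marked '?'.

The 3 known points determine the degree-2 polynomial uniquely.
Write P(x) = ax^2 + bx + c. Substituting each data point gives a linear system:
  16a + 4b + c = 10
  25a + 5b + c = 22
  49a + 7b + c = 58
Solving the system yields a = 2, b = -6, c = 2.
So P(x) = 2x^2 - 6x + 2.
Then P(6) = 38.

38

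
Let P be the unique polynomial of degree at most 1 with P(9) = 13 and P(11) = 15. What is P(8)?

Write P(x) = ax + b. Substituting each data point gives a linear system:
  9a + b = 13
  11a + b = 15
Solving the system yields a = 1, b = 4.
So P(x) = x + 4.
Then P(8) = 12.

12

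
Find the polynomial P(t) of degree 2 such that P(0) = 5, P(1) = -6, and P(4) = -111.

Using the Lagrange interpolation formula with nodes 0, 1, 4:
  L_0(t) = (t - 1)(t - 4) / 4
  L_1(t) = t(t - 4) / -3
  L_2(t) = t(t - 1) / 12
Then P(t) = 5·L_0(t) - 6·L_1(t) - 111·L_2(t).
Expanding and collecting terms gives P(t) = -6t^2 - 5t + 5.
Check: P(1) = -6. ✓

P(t) = -6t^2 - 5t + 5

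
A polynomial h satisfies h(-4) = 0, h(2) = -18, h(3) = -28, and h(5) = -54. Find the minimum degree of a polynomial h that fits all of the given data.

Divided differences on the nodes -4, 2, 3, 5:
  order 0: 0  -18  -28  -54
  order 1: -3  -10  -13
  order 2: -1  -1
  order 3: 0
The order-2 divided differences are all -1 (nonzero) and every higher order vanishes, so the data lies on a polynomial of degree exactly 2.

2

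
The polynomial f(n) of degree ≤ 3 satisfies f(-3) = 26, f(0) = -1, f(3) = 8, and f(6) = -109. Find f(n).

Using the Lagrange interpolation formula with nodes -3, 0, 3, 6:
  L_0(n) = n(n - 3)(n - 6) / -162
  L_1(n) = (n + 3)(n - 3)(n - 6) / 54
  L_2(n) = (n + 3)n(n - 6) / -54
  L_3(n) = (n + 3)n(n - 3) / 162
Then f(n) = 26·L_0(n) - 1·L_1(n) + 8·L_2(n) - 109·L_3(n).
Expanding and collecting terms gives f(n) = -n^3 + 2n^2 + 6n - 1.
Check: f(3) = 8. ✓

f(n) = -n^3 + 2n^2 + 6n - 1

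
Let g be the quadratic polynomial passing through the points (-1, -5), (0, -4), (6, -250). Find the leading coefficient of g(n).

-6

Write g(n) = an^2 + bn + c. Substituting each data point gives a linear system:
  a - b + c = -5
  c = -4
  36a + 6b + c = -250
Solving the system yields a = -6, b = -5, c = -4.
So g(n) = -6n^2 - 5n - 4.
The leading coefficient is -6.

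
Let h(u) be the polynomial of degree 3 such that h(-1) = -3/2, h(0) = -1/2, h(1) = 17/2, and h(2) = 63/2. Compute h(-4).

-33/2

Write h(u) = au^3 + bu^2 + cu + d. Substituting each data point gives a linear system:
  -a + b - c + d = -3/2
  d = -1/2
  a + b + c + d = 17/2
  8a + 4b + 2c + d = 63/2
Solving the system yields a = 1, b = 4, c = 4, d = -1/2.
So h(u) = u³ + 4u² + 4u - 1/2.
Then h(-4) = -33/2.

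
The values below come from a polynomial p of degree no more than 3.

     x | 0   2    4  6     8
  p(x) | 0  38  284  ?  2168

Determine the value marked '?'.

930

The 4 known points determine the degree-3 polynomial uniquely.
Write p(x) = ax^3 + bx^2 + cx + d. Substituting each data point gives a linear system:
  d = 0
  8a + 4b + 2c + d = 38
  64a + 16b + 4c + d = 284
  512a + 64b + 8c + d = 2168
Solving the system yields a = 4, b = 2, c = -1, d = 0.
So p(x) = 4x^3 + 2x^2 - x.
Then p(6) = 930.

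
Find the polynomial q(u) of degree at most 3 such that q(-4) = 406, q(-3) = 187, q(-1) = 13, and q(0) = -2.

q(u) = -5u^3 + 4u^2 - 6u - 2

Using the Lagrange interpolation formula with nodes -4, -3, -1, 0:
  L_0(u) = (u + 3)(u + 1)u / -12
  L_1(u) = (u + 4)(u + 1)u / 6
  L_2(u) = (u + 4)(u + 3)u / -6
  L_3(u) = (u + 4)(u + 3)(u + 1) / 12
Then q(u) = 406·L_0(u) + 187·L_1(u) + 13·L_2(u) - 2·L_3(u).
Expanding and collecting terms gives q(u) = -5u³ + 4u² - 6u - 2.
Check: q(0) = -2. ✓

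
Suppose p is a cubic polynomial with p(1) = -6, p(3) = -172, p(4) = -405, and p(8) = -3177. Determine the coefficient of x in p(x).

3

Write p(x) = ax^3 + bx^2 + cx + d. Substituting each data point gives a linear system:
  a + b + c + d = -6
  27a + 9b + 3c + d = -172
  64a + 16b + 4c + d = -405
  512a + 64b + 8c + d = -3177
Solving the system yields a = -6, b = -2, c = 3, d = -1.
So p(x) = -6x^3 - 2x^2 + 3x - 1.
The coefficient of x is 3.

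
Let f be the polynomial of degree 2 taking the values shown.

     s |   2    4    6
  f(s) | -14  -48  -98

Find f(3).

-29

Forward differences of the values at s = 2, 4, 6:
  f  : -14  -48  -98
  Δ  : -34  -50
  Δ^2: -16
The second differences are constant, confirming degree 2.
Interpolating (Newton forward form) and evaluating at s = 3 gives f(3) = -29.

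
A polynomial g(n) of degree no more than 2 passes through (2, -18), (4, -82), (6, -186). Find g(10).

Write g(n) = an^2 + bn + c. Substituting each data point gives a linear system:
  4a + 2b + c = -18
  16a + 4b + c = -82
  36a + 6b + c = -186
Solving the system yields a = -5, b = -2, c = 6.
So g(n) = -5n^2 - 2n + 6.
Then g(10) = -514.

-514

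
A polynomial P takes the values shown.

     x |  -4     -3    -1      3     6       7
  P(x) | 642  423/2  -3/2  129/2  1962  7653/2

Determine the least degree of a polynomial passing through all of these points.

4

Divided differences on the nodes -4, -3, -1, 3, 6, 7:
  order 0: 642  423/2  -3/2  129/2  1962  7653/2
  order 1: -861/2  -213/2  33/2  1265/2  3729/2
  order 2: 108  41/2  88  308
  order 3: -25/2  15/2  55/2
  order 4: 2  2
  order 5: 0
The order-4 divided differences are all 2 (nonzero) and every higher order vanishes, so the data lies on a polynomial of degree exactly 4.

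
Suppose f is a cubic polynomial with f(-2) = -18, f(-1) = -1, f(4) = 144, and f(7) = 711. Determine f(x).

Write f(x) = ax^3 + bx^2 + cx + d. Substituting each data point gives a linear system:
  -8a + 4b - 2c + d = -18
  -a + b - c + d = -1
  64a + 16b + 4c + d = 144
  343a + 49b + 7c + d = 711
Solving the system yields a = 2, b = 0, c = 3, d = 4.
So f(x) = 2x^3 + 3x + 4.
Check: f(7) = 711. ✓

f(x) = 2x^3 + 3x + 4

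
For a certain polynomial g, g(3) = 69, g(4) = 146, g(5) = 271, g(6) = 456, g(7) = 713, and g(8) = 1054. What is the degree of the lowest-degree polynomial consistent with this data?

3

Forward differences of the values at u = 3, 4, 5, 6, 7, 8:
  g  : 69  146  271  456  713  1054
  Δ  : 77  125  185  257  341
  Δ^2: 48  60  72  84
  Δ^3: 12  12  12
  Δ^4: 0  0
  Δ^5: 0
The third differences are constant (12) and nonzero, while all higher differences vanish, so the minimal degree is 3.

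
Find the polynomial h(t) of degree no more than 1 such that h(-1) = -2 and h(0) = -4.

h(t) = -2t - 4

Write h(t) = at + b. Substituting each data point gives a linear system:
  -a + b = -2
  b = -4
Solving the system yields a = -2, b = -4.
So h(t) = -2t - 4.
Check: h(-1) = -2. ✓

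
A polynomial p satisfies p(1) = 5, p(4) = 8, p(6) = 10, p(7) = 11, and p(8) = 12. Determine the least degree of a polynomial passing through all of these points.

1

Divided differences on the nodes 1, 4, 6, 7, 8:
  order 0: 5  8  10  11  12
  order 1: 1  1  1  1
  order 2: 0  0  0
  order 3: 0  0
  order 4: 0
The order-1 divided differences are all 1 (nonzero) and every higher order vanishes, so the data lies on a polynomial of degree exactly 1.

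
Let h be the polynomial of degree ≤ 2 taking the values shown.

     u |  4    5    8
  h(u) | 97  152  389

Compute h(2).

Using the Lagrange interpolation formula with nodes 4, 5, 8:
  L_0(u) = (u - 5)(u - 8) / 4
  L_1(u) = (u - 4)(u - 8) / -3
  L_2(u) = (u - 4)(u - 5) / 12
Then h(u) = 97·L_0(u) + 152·L_1(u) + 389·L_2(u).
Expanding and collecting terms gives h(u) = 6u^2 + u - 3.
Evaluating at u = 2: h(2) = 23.

23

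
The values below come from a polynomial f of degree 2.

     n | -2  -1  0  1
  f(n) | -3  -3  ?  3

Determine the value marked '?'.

The 3 known points determine the degree-2 polynomial uniquely.
Write f(n) = an^2 + bn + c. Substituting each data point gives a linear system:
  4a - 2b + c = -3
  a - b + c = -3
  a + b + c = 3
Solving the system yields a = 1, b = 3, c = -1.
So f(n) = n² + 3n - 1.
Then f(0) = -1.

-1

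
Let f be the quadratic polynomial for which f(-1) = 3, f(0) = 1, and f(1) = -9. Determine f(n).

Write f(n) = an^2 + bn + c. Substituting each data point gives a linear system:
  a - b + c = 3
  c = 1
  a + b + c = -9
Solving the system yields a = -4, b = -6, c = 1.
So f(n) = -4n^2 - 6n + 1.
Check: f(0) = 1. ✓

f(n) = -4n^2 - 6n + 1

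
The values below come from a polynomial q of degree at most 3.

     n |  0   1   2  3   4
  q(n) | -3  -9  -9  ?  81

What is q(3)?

15

The 4 known points determine the degree-3 polynomial uniquely.
Write q(n) = an^3 + bn^2 + cn + d. Substituting each data point gives a linear system:
  d = -3
  a + b + c + d = -9
  8a + 4b + 2c + d = -9
  64a + 16b + 4c + d = 81
Solving the system yields a = 3, b = -6, c = -3, d = -3.
So q(n) = 3n^3 - 6n^2 - 3n - 3.
Then q(3) = 15.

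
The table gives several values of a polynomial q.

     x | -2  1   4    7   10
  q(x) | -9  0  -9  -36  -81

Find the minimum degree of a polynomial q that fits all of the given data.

Forward differences of the values at x = -2, 1, 4, 7, 10:
  q  : -9  0  -9  -36  -81
  Δ  : 9  -9  -27  -45
  Δ^2: -18  -18  -18
  Δ^3: 0  0
  Δ^4: 0
The second differences are constant (-18) and nonzero, while all higher differences vanish, so the minimal degree is 2.

2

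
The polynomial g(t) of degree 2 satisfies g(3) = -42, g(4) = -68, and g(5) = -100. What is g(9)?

-288

Forward differences of the values at t = 3, 4, 5:
  g  : -42  -68  -100
  Δ  : -26  -32
  Δ^2: -6
The second differences are constant, confirming degree 2.
Interpolating (Newton forward form) and evaluating at t = 9 gives g(9) = -288.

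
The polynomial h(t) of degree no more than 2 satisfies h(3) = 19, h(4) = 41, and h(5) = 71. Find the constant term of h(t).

Write h(t) = at^2 + bt + c. Substituting each data point gives a linear system:
  9a + 3b + c = 19
  16a + 4b + c = 41
  25a + 5b + c = 71
Solving the system yields a = 4, b = -6, c = 1.
So h(t) = 4t^2 - 6t + 1.
The constant term is 1.

1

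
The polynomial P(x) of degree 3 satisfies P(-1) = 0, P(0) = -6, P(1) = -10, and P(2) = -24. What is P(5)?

Using the Lagrange interpolation formula with nodes -1, 0, 1, 2:
  L_0(x) = x(x - 1)(x - 2) / -6
  L_1(x) = (x + 1)(x - 1)(x - 2) / 2
  L_2(x) = (x + 1)x(x - 2) / -2
  L_3(x) = (x + 1)x(x - 1) / 6
Then P(x) = 0·L_0(x) - 6·L_1(x) - 10·L_2(x) - 24·L_3(x).
Expanding and collecting terms gives P(x) = -2x^3 + x^2 - 3x - 6.
Evaluating at x = 5: P(5) = -246.

-246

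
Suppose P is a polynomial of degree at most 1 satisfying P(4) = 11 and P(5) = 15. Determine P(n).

Write P(n) = an + b. Substituting each data point gives a linear system:
  4a + b = 11
  5a + b = 15
Solving the system yields a = 4, b = -5.
So P(n) = 4n - 5.
Check: P(5) = 15. ✓

P(n) = 4n - 5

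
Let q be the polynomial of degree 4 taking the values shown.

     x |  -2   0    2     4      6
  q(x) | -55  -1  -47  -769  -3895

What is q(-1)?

Using the Lagrange interpolation formula with nodes -2, 0, 2, 4, 6:
  L_0(x) = x(x - 2)(x - 4)(x - 6) / 384
  L_1(x) = (x + 2)(x - 2)(x - 4)(x - 6) / -96
  L_2(x) = (x + 2)x(x - 4)(x - 6) / 64
  L_3(x) = (x + 2)x(x - 2)(x - 6) / -96
  L_4(x) = (x + 2)x(x - 2)(x - 4) / 384
Then q(x) = -55·L_0(x) - 1·L_1(x) - 47·L_2(x) - 769·L_3(x) - 3895·L_4(x).
Expanding and collecting terms gives q(x) = -3x⁴ - (1/2)x² + 2x - 1.
Evaluating at x = -1: q(-1) = -13/2.

-13/2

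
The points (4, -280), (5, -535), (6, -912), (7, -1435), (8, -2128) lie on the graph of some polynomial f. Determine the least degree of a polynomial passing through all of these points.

3

Forward differences of the values at s = 4, 5, 6, 7, 8:
  f  : -280  -535  -912  -1435  -2128
  Δ  : -255  -377  -523  -693
  Δ^2: -122  -146  -170
  Δ^3: -24  -24
  Δ^4: 0
The third differences are constant (-24) and nonzero, while all higher differences vanish, so the minimal degree is 3.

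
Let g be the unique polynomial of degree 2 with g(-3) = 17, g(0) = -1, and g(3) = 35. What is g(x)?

g(x) = 3x^2 + 3x - 1

Using the Lagrange interpolation formula with nodes -3, 0, 3:
  L_0(x) = x(x - 3) / 18
  L_1(x) = (x + 3)(x - 3) / -9
  L_2(x) = (x + 3)x / 18
Then g(x) = 17·L_0(x) - 1·L_1(x) + 35·L_2(x).
Expanding and collecting terms gives g(x) = 3x^2 + 3x - 1.
Check: g(-3) = 17. ✓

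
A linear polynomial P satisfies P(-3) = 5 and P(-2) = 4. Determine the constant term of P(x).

2

Write P(x) = ax + b. Substituting each data point gives a linear system:
  -3a + b = 5
  -2a + b = 4
Solving the system yields a = -1, b = 2.
So P(x) = -x + 2.
The constant term is 2.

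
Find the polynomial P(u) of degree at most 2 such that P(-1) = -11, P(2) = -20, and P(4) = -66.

P(u) = -4u^2 + u - 6

Write P(u) = au^2 + bu + c. Substituting each data point gives a linear system:
  a - b + c = -11
  4a + 2b + c = -20
  16a + 4b + c = -66
Solving the system yields a = -4, b = 1, c = -6.
So P(u) = -4u^2 + u - 6.
Check: P(-1) = -11. ✓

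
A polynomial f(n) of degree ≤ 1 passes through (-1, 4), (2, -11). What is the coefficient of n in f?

-5

Write f(n) = an + b. Substituting each data point gives a linear system:
  -a + b = 4
  2a + b = -11
Solving the system yields a = -5, b = -1.
So f(n) = -5n - 1.
The leading coefficient is -5.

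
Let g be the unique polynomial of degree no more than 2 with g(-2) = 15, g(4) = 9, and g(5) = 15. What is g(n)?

Write g(n) = an^2 + bn + c. Substituting each data point gives a linear system:
  4a - 2b + c = 15
  16a + 4b + c = 9
  25a + 5b + c = 15
Solving the system yields a = 1, b = -3, c = 5.
So g(n) = n² - 3n + 5.
Check: g(5) = 15. ✓

g(n) = n^2 - 3n + 5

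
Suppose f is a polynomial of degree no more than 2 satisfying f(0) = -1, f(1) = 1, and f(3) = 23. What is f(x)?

Write f(x) = ax^2 + bx + c. Substituting each data point gives a linear system:
  c = -1
  a + b + c = 1
  9a + 3b + c = 23
Solving the system yields a = 3, b = -1, c = -1.
So f(x) = 3x^2 - x - 1.
Check: f(0) = -1. ✓

f(x) = 3x^2 - x - 1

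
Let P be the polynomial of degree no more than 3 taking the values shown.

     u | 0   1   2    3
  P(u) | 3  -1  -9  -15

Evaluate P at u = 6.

39

Forward differences of the values at u = 0, 1, 2, 3:
  P  : 3  -1  -9  -15
  Δ  : -4  -8  -6
  Δ^2: -4  2
  Δ^3: 6
The third differences are constant, confirming degree 3.
Interpolating (Newton forward form) and evaluating at u = 6 gives P(6) = 39.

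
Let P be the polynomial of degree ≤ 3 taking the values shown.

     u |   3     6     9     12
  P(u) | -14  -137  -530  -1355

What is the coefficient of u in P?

-5

Write P(u) = au^3 + bu^2 + cu + d. Substituting each data point gives a linear system:
  27a + 9b + 3c + d = -14
  216a + 36b + 6c + d = -137
  729a + 81b + 9c + d = -530
  1728a + 144b + 12c + d = -1355
Solving the system yields a = -1, b = 3, c = -5, d = 1.
So P(u) = -u^3 + 3u^2 - 5u + 1.
The coefficient of u is -5.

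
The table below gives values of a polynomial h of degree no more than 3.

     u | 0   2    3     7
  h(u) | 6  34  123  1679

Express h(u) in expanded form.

h(u) = 5u^3 - 6u + 6

Using the Lagrange interpolation formula with nodes 0, 2, 3, 7:
  L_0(u) = (u - 2)(u - 3)(u - 7) / -42
  L_1(u) = u(u - 3)(u - 7) / 10
  L_2(u) = u(u - 2)(u - 7) / -12
  L_3(u) = u(u - 2)(u - 3) / 140
Then h(u) = 6·L_0(u) + 34·L_1(u) + 123·L_2(u) + 1679·L_3(u).
Expanding and collecting terms gives h(u) = 5u³ - 6u + 6.
Check: h(3) = 123. ✓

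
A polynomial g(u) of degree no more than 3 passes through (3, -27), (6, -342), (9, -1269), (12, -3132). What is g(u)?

g(u) = -2u^3 + 2u^2 + 3u

Write g(u) = au^3 + bu^2 + cu + d. Substituting each data point gives a linear system:
  27a + 9b + 3c + d = -27
  216a + 36b + 6c + d = -342
  729a + 81b + 9c + d = -1269
  1728a + 144b + 12c + d = -3132
Solving the system yields a = -2, b = 2, c = 3, d = 0.
So g(u) = -2u³ + 2u² + 3u.
Check: g(9) = -1269. ✓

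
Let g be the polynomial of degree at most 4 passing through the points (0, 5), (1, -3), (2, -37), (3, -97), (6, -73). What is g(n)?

g(n) = n^4 - 6n^3 - 2n^2 - n + 5

Write g(n) = an^4 + bn^3 + cn^2 + dn + e. Substituting each data point gives a linear system:
  e = 5
  a + b + c + d + e = -3
  16a + 8b + 4c + 2d + e = -37
  81a + 27b + 9c + 3d + e = -97
  1296a + 216b + 36c + 6d + e = -73
Solving the system yields a = 1, b = -6, c = -2, d = -1, e = 5.
So g(n) = n^4 - 6n^3 - 2n^2 - n + 5.
Check: g(2) = -37. ✓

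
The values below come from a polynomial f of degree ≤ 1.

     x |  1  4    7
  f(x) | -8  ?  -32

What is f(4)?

The 2 known points determine the degree-1 polynomial uniquely.
Write f(x) = ax + b. Substituting each data point gives a linear system:
  a + b = -8
  7a + b = -32
Solving the system yields a = -4, b = -4.
So f(x) = -4x - 4.
Then f(4) = -20.

-20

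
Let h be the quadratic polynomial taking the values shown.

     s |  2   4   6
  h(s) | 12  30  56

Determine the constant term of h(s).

Write h(s) = as^2 + bs + c. Substituting each data point gives a linear system:
  4a + 2b + c = 12
  16a + 4b + c = 30
  36a + 6b + c = 56
Solving the system yields a = 1, b = 3, c = 2.
So h(s) = s² + 3s + 2.
The constant term is 2.

2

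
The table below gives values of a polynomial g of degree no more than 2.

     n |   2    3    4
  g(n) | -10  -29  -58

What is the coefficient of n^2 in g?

Write g(n) = an^2 + bn + c. Substituting each data point gives a linear system:
  4a + 2b + c = -10
  9a + 3b + c = -29
  16a + 4b + c = -58
Solving the system yields a = -5, b = 6, c = -2.
So g(n) = -5n^2 + 6n - 2.
The leading coefficient is -5.

-5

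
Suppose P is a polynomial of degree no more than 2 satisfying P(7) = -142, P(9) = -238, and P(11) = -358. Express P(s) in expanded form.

Using the Lagrange interpolation formula with nodes 7, 9, 11:
  L_0(s) = (s - 9)(s - 11) / 8
  L_1(s) = (s - 7)(s - 11) / -4
  L_2(s) = (s - 7)(s - 9) / 8
Then P(s) = -142·L_0(s) - 238·L_1(s) - 358·L_2(s).
Expanding and collecting terms gives P(s) = -3s^2 + 5.
Check: P(9) = -238. ✓

P(s) = -3s^2 + 5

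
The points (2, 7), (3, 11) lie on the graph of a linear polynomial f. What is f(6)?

23

Using the Lagrange interpolation formula with nodes 2, 3:
  L_0(u) = (u - 3) / -1
  L_1(u) = (u - 2) / 1
Then f(u) = 7·L_0(u) + 11·L_1(u).
Expanding and collecting terms gives f(u) = 4u - 1.
Evaluating at u = 6: f(6) = 23.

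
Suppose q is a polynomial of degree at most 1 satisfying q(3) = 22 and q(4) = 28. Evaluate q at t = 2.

16

Using the Lagrange interpolation formula with nodes 3, 4:
  L_0(t) = (t - 4) / -1
  L_1(t) = (t - 3) / 1
Then q(t) = 22·L_0(t) + 28·L_1(t).
Expanding and collecting terms gives q(t) = 6t + 4.
Evaluating at t = 2: q(2) = 16.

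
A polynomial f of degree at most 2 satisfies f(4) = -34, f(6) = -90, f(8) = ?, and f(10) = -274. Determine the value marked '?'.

-170

The 3 known points determine the degree-2 polynomial uniquely.
Write f(s) = as^2 + bs + c. Substituting each data point gives a linear system:
  16a + 4b + c = -34
  36a + 6b + c = -90
  100a + 10b + c = -274
Solving the system yields a = -3, b = 2, c = 6.
So f(s) = -3s² + 2s + 6.
Then f(8) = -170.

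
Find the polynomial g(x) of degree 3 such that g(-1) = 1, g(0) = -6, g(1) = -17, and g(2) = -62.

g(x) = -5x^3 - 2x^2 - 4x - 6

Write g(x) = ax^3 + bx^2 + cx + d. Substituting each data point gives a linear system:
  -a + b - c + d = 1
  d = -6
  a + b + c + d = -17
  8a + 4b + 2c + d = -62
Solving the system yields a = -5, b = -2, c = -4, d = -6.
So g(x) = -5x^3 - 2x^2 - 4x - 6.
Check: g(0) = -6. ✓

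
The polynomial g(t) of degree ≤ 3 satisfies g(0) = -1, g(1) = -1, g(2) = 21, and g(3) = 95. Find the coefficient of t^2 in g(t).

-4

Write g(t) = at^3 + bt^2 + ct + d. Substituting each data point gives a linear system:
  d = -1
  a + b + c + d = -1
  8a + 4b + 2c + d = 21
  27a + 9b + 3c + d = 95
Solving the system yields a = 5, b = -4, c = -1, d = -1.
So g(t) = 5t³ - 4t² - t - 1.
The coefficient of t^2 is -4.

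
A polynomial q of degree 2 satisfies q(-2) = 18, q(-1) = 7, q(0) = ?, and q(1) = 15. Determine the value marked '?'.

The 3 known points determine the degree-2 polynomial uniquely.
Write q(t) = at^2 + bt + c. Substituting each data point gives a linear system:
  4a - 2b + c = 18
  a - b + c = 7
  a + b + c = 15
Solving the system yields a = 5, b = 4, c = 6.
So q(t) = 5t^2 + 4t + 6.
Then q(0) = 6.

6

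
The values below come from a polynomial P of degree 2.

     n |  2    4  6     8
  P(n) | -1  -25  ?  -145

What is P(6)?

-73

The 3 known points determine the degree-2 polynomial uniquely.
Write P(n) = an^2 + bn + c. Substituting each data point gives a linear system:
  4a + 2b + c = -1
  16a + 4b + c = -25
  64a + 8b + c = -145
Solving the system yields a = -3, b = 6, c = -1.
So P(n) = -3n^2 + 6n - 1.
Then P(6) = -73.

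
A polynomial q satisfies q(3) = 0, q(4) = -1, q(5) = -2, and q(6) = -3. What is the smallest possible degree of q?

Forward differences of the values at s = 3, 4, 5, 6:
  q  : 0  -1  -2  -3
  Δ  : -1  -1  -1
  Δ^2: 0  0
  Δ^3: 0
The first differences are constant (-1) and nonzero, while all higher differences vanish, so the minimal degree is 1.

1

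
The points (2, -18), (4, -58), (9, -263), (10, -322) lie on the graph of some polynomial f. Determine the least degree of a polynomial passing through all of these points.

2

Divided differences on the nodes 2, 4, 9, 10:
  order 0: -18  -58  -263  -322
  order 1: -20  -41  -59
  order 2: -3  -3
  order 3: 0
The order-2 divided differences are all -3 (nonzero) and every higher order vanishes, so the data lies on a polynomial of degree exactly 2.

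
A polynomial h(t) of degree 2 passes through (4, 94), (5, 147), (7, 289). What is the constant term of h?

2

Write h(t) = at^2 + bt + c. Substituting each data point gives a linear system:
  16a + 4b + c = 94
  25a + 5b + c = 147
  49a + 7b + c = 289
Solving the system yields a = 6, b = -1, c = 2.
So h(t) = 6t^2 - t + 2.
The constant term is 2.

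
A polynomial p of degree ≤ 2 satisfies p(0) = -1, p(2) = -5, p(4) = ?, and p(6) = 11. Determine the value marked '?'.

-1

The 3 known points determine the degree-2 polynomial uniquely.
Write p(x) = ax^2 + bx + c. Substituting each data point gives a linear system:
  c = -1
  4a + 2b + c = -5
  36a + 6b + c = 11
Solving the system yields a = 1, b = -4, c = -1.
So p(x) = x² - 4x - 1.
Then p(4) = -1.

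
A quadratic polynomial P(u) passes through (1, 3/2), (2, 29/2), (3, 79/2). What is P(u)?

P(u) = 6u^2 - 5u + 1/2

Write P(u) = au^2 + bu + c. Substituting each data point gives a linear system:
  a + b + c = 3/2
  4a + 2b + c = 29/2
  9a + 3b + c = 79/2
Solving the system yields a = 6, b = -5, c = 1/2.
So P(u) = 6u² - 5u + 1/2.
Check: P(2) = 29/2. ✓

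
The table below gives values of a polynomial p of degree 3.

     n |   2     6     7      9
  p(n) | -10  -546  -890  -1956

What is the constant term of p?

6

Write p(n) = an^3 + bn^2 + cn + d. Substituting each data point gives a linear system:
  8a + 4b + 2c + d = -10
  216a + 36b + 6c + d = -546
  343a + 49b + 7c + d = -890
  729a + 81b + 9c + d = -1956
Solving the system yields a = -3, b = 3, c = -2, d = 6.
So p(n) = -3n^3 + 3n^2 - 2n + 6.
The constant term is 6.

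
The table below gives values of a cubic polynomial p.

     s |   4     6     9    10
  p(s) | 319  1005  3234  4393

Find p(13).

Using the Lagrange interpolation formula with nodes 4, 6, 9, 10:
  L_0(s) = (s - 6)(s - 9)(s - 10) / -60
  L_1(s) = (s - 4)(s - 9)(s - 10) / 24
  L_2(s) = (s - 4)(s - 6)(s - 10) / -15
  L_3(s) = (s - 4)(s - 6)(s - 9) / 24
Then p(s) = 319·L_0(s) + 1005·L_1(s) + 3234·L_2(s) + 4393·L_3(s).
Expanding and collecting terms gives p(s) = 4s^3 + 4s^2 - s + 3.
Evaluating at s = 13: p(13) = 9454.

9454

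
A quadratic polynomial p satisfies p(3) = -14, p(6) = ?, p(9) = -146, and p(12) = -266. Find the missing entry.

-62

The 3 known points determine the degree-2 polynomial uniquely.
Write p(x) = ax^2 + bx + c. Substituting each data point gives a linear system:
  9a + 3b + c = -14
  81a + 9b + c = -146
  144a + 12b + c = -266
Solving the system yields a = -2, b = 2, c = -2.
So p(x) = -2x^2 + 2x - 2.
Then p(6) = -62.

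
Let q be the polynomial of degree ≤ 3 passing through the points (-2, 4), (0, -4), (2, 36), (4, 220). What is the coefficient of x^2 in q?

6

Write q(x) = ax^3 + bx^2 + cx + d. Substituting each data point gives a linear system:
  -8a + 4b - 2c + d = 4
  d = -4
  8a + 4b + 2c + d = 36
  64a + 16b + 4c + d = 220
Solving the system yields a = 2, b = 6, c = 0, d = -4.
So q(x) = 2x^3 + 6x^2 - 4.
The coefficient of x^2 is 6.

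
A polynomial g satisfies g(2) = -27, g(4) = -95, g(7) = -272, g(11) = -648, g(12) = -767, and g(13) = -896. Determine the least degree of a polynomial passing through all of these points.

2

Divided differences on the nodes 2, 4, 7, 11, 12, 13:
  order 0: -27  -95  -272  -648  -767  -896
  order 1: -34  -59  -94  -119  -129
  order 2: -5  -5  -5  -5
  order 3: 0  0  0
  order 4: 0  0
  order 5: 0
The order-2 divided differences are all -5 (nonzero) and every higher order vanishes, so the data lies on a polynomial of degree exactly 2.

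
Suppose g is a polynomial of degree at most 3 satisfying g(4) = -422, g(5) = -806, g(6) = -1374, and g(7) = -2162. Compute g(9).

-4542

Using the Lagrange interpolation formula with nodes 4, 5, 6, 7:
  L_0(n) = (n - 5)(n - 6)(n - 7) / -6
  L_1(n) = (n - 4)(n - 6)(n - 7) / 2
  L_2(n) = (n - 4)(n - 5)(n - 7) / -2
  L_3(n) = (n - 4)(n - 5)(n - 6) / 6
Then g(n) = -422·L_0(n) - 806·L_1(n) - 1374·L_2(n) - 2162·L_3(n).
Expanding and collecting terms gives g(n) = -6n³ - 2n² - 6.
Evaluating at n = 9: g(9) = -4542.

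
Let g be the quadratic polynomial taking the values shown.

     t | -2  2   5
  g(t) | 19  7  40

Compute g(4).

Using the Lagrange interpolation formula with nodes -2, 2, 5:
  L_0(t) = (t - 2)(t - 5) / 28
  L_1(t) = (t + 2)(t - 5) / -12
  L_2(t) = (t + 2)(t - 2) / 21
Then g(t) = 19·L_0(t) + 7·L_1(t) + 40·L_2(t).
Expanding and collecting terms gives g(t) = 2t² - 3t + 5.
Evaluating at t = 4: g(4) = 25.

25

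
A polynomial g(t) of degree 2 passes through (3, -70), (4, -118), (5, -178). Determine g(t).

Write g(t) = at^2 + bt + c. Substituting each data point gives a linear system:
  9a + 3b + c = -70
  16a + 4b + c = -118
  25a + 5b + c = -178
Solving the system yields a = -6, b = -6, c = 2.
So g(t) = -6t^2 - 6t + 2.
Check: g(3) = -70. ✓

g(t) = -6t^2 - 6t + 2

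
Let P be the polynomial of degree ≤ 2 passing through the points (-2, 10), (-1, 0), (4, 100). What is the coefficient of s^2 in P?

Write P(s) = as^2 + bs + c. Substituting each data point gives a linear system:
  4a - 2b + c = 10
  a - b + c = 0
  16a + 4b + c = 100
Solving the system yields a = 5, b = 5, c = 0.
So P(s) = 5s^2 + 5s.
The leading coefficient is 5.

5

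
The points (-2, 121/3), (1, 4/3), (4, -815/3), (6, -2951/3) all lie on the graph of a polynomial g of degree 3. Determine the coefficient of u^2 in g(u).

Write g(u) = au^3 + bu^2 + cu + d. Substituting each data point gives a linear system:
  -8a + 4b - 2c + d = 121/3
  a + b + c + d = 4/3
  64a + 16b + 4c + d = -815/3
  216a + 36b + 6c + d = -2951/3
Solving the system yields a = -5, b = 2, c = 4, d = 1/3.
So g(u) = -5u^3 + 2u^2 + 4u + 1/3.
The coefficient of u^2 is 2.

2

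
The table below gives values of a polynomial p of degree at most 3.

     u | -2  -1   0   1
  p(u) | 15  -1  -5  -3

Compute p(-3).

Using the Lagrange interpolation formula with nodes -2, -1, 0, 1:
  L_0(u) = (u + 1)u(u - 1) / -6
  L_1(u) = (u + 2)u(u - 1) / 2
  L_2(u) = (u + 2)(u + 1)(u - 1) / -2
  L_3(u) = (u + 2)(u + 1)u / 6
Then p(u) = 15·L_0(u) - 1·L_1(u) - 5·L_2(u) - 3·L_3(u).
Expanding and collecting terms gives p(u) = -u^3 + 3u^2 - 5.
Evaluating at u = -3: p(-3) = 49.

49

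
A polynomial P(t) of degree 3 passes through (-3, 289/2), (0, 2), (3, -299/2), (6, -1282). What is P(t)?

P(t) = -6t^3 - (1/2)t^2 + 5t + 2

Write P(t) = at^3 + bt^2 + ct + d. Substituting each data point gives a linear system:
  -27a + 9b - 3c + d = 289/2
  d = 2
  27a + 9b + 3c + d = -299/2
  216a + 36b + 6c + d = -1282
Solving the system yields a = -6, b = -1/2, c = 5, d = 2.
So P(t) = -6t^3 - (1/2)t^2 + 5t + 2.
Check: P(-3) = 289/2. ✓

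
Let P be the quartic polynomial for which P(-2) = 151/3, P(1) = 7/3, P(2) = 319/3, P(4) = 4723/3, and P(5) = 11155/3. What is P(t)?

P(t) = 5t^4 + 5t^3 - 6t - 5/3

Using the Lagrange interpolation formula with nodes -2, 1, 2, 4, 5:
  L_0(t) = (t - 1)(t - 2)(t - 4)(t - 5) / 504
  L_1(t) = (t + 2)(t - 2)(t - 4)(t - 5) / -36
  L_2(t) = (t + 2)(t - 1)(t - 4)(t - 5) / 24
  L_3(t) = (t + 2)(t - 1)(t - 2)(t - 5) / -36
  L_4(t) = (t + 2)(t - 1)(t - 2)(t - 4) / 84
Then P(t) = 151/3·L_0(t) + 7/3·L_1(t) + 319/3·L_2(t) + 4723/3·L_3(t) + 11155/3·L_4(t).
Expanding and collecting terms gives P(t) = 5t^4 + 5t^3 - 6t - 5/3.
Check: P(-2) = 151/3. ✓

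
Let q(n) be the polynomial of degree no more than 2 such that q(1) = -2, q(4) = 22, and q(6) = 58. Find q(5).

38

Write q(n) = an^2 + bn + c. Substituting each data point gives a linear system:
  a + b + c = -2
  16a + 4b + c = 22
  36a + 6b + c = 58
Solving the system yields a = 2, b = -2, c = -2.
So q(n) = 2n² - 2n - 2.
Then q(5) = 38.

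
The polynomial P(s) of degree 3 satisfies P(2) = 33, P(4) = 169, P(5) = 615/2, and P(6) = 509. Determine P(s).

Write P(s) = as^3 + bs^2 + cs + d. Substituting each data point gives a linear system:
  8a + 4b + 2c + d = 33
  64a + 16b + 4c + d = 169
  125a + 25b + 5c + d = 615/2
  216a + 36b + 6c + d = 509
Solving the system yields a = 2, b = 3/2, c = 3, d = 5.
So P(s) = 2s³ + (3/2)s² + 3s + 5.
Check: P(5) = 615/2. ✓

P(s) = 2s^3 + (3/2)s^2 + 3s + 5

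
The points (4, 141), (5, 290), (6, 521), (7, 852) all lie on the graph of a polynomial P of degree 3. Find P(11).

Forward differences of the values at x = 4, 5, 6, 7:
  P  : 141  290  521  852
  Δ  : 149  231  331
  Δ^2: 82  100
  Δ^3: 18
The third differences are constant, confirming degree 3.
Interpolating (Newton forward form) and evaluating at x = 11 gives P(11) = 3536.

3536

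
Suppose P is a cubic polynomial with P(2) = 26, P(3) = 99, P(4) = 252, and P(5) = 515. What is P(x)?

Write P(x) = ax^3 + bx^2 + cx + d. Substituting each data point gives a linear system:
  8a + 4b + 2c + d = 26
  27a + 9b + 3c + d = 99
  64a + 16b + 4c + d = 252
  125a + 25b + 5c + d = 515
Solving the system yields a = 5, b = -5, c = 3, d = 0.
So P(x) = 5x³ - 5x² + 3x.
Check: P(5) = 515. ✓

P(x) = 5x^3 - 5x^2 + 3x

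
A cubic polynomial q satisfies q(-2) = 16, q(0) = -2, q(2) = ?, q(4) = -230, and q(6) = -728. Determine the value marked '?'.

-36

On equispaced nodes a degree-3 polynomial has vanishing fourth forward difference, so
  q(-2) - 4·q(0) + 6·q(2) - 4·q(4) + q(6) = 0.
Substituting the known values and solving for q(2):
  6·q(2) = -216
  q(2) = -36.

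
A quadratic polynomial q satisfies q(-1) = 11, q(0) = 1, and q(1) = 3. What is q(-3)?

Forward differences of the values at x = -1, 0, 1:
  q  : 11  1  3
  Δ  : -10  2
  Δ^2: 12
The second differences are constant, confirming degree 2.
Interpolating (Newton forward form) and evaluating at x = -3 gives q(-3) = 67.

67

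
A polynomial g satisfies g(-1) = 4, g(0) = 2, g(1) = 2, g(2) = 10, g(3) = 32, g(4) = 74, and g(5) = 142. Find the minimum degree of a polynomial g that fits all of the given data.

Forward differences of the values at s = -1, 0, 1, 2, 3, 4, 5:
  g  : 4  2  2  10  32  74  142
  Δ  : -2  0  8  22  42  68
  Δ^2: 2  8  14  20  26
  Δ^3: 6  6  6  6
  Δ^4: 0  0  0
  Δ^5: 0  0
  Δ^6: 0
The third differences are constant (6) and nonzero, while all higher differences vanish, so the minimal degree is 3.

3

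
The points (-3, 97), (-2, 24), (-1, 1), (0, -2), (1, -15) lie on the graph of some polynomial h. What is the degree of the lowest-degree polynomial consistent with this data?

Forward differences of the values at t = -3, -2, -1, 0, 1:
  h  : 97  24  1  -2  -15
  Δ  : -73  -23  -3  -13
  Δ^2: 50  20  -10
  Δ^3: -30  -30
  Δ^4: 0
The third differences are constant (-30) and nonzero, while all higher differences vanish, so the minimal degree is 3.

3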